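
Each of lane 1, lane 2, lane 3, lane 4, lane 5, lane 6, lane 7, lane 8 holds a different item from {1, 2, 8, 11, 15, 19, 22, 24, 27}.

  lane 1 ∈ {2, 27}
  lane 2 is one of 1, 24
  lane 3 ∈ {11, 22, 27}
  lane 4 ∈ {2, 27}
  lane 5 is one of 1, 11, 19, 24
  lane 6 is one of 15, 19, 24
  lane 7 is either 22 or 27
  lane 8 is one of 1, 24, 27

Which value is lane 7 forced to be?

22

The 8 variables draw from only 8 values {1, 2, 11, 15, 19, 22, 24, 27}, so each is used; only lane 6 can be 15, hence lane 6 = 15.
Among the 7 still-open variables, 19 fits only lane 5 (and all 7 values in {1, 2, 11, 19, 22, 24, 27} must be used), so lane 5 = 19.
The 6 still-open variables together cover exactly {1, 2, 11, 22, 24, 27} — 6 values for 6 variables — and 11 appears only in lane 3's list, so lane 3 = 11.
The 5 still-open variables together cover exactly {1, 2, 22, 24, 27} — 5 values for 5 variables — and 22 appears only in lane 7's list, so lane 7 = 22.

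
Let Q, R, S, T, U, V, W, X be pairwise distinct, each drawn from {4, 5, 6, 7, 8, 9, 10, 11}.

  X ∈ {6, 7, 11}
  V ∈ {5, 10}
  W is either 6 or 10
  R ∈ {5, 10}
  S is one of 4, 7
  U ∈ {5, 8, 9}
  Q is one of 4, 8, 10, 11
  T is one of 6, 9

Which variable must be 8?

R and V share exactly the 2 values {5, 10}; by pigeonhole those values go to them, so strike 5, 10 from Q, U, W.
W must be 6 (only option left). So T, X can't be 6.
T's domain is down to {9}, so T = 9. Eliminate 9 elsewhere: U.
So 8 goes to U.

U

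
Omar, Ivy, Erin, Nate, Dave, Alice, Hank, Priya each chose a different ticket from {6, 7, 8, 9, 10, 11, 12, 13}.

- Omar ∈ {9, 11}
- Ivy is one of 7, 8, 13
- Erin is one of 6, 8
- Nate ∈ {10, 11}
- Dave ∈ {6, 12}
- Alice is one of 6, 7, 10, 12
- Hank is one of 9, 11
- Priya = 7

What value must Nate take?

Priya has just one choice, so Priya = 7. Strike 7 from Ivy, Alice.
Among the 7 still-open variables, 13 fits only Ivy (and all 7 values in {6, 8, 9, 10, 11, 12, 13} must be used), so Ivy = 13.
The 6 still-open variables together cover exactly {6, 8, 9, 10, 11, 12} — 6 values for 6 variables — and 8 appears only in Erin's list, so Erin = 8.
The 2 variables Omar and Hank are confined to {9, 11}, which locks those values in; drop them from Nate.
So Nate = 10.

10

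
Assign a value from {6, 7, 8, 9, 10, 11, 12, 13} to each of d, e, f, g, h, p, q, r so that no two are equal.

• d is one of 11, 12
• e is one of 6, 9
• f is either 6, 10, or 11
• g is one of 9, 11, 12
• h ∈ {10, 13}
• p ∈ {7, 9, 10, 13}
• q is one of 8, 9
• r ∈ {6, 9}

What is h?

13

The 8 variables draw from only 8 values {6, 7, 8, 9, 10, 11, 12, 13}, so each is used; only p can be 7, hence p = 7.
Among the 7 still-open variables, 8 fits only q (and all 7 values in {6, 8, 9, 10, 11, 12, 13} must be used), so q = 8.
The 6 still-open variables together cover exactly {6, 9, 10, 11, 12, 13} — 6 values for 6 variables — and 13 appears only in h's list, so h = 13.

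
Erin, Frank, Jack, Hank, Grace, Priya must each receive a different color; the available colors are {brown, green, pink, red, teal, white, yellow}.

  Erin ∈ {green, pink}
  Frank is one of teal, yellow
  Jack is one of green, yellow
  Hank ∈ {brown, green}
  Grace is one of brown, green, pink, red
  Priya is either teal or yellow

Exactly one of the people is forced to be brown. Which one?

The 6 variables together cover exactly {brown, green, pink, red, teal, yellow} — 6 values for 6 variables — and red appears only in Grace's list, so Grace = red.
Among the 5 still-open variables, brown fits only Hank (and all 5 values in {brown, green, pink, teal, yellow} must be used), so Hank = brown.

Hank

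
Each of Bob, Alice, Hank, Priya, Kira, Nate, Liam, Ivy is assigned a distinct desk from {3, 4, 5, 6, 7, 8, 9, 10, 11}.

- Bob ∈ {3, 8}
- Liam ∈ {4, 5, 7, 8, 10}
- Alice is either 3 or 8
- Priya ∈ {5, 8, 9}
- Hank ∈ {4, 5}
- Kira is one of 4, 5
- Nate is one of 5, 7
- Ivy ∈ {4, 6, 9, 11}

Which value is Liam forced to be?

10

Bob and Alice share exactly the 2 values {3, 8}; by pigeonhole those values go to them, so strike 3, 8 from Priya, Liam.
The 2 variables Hank and Kira are confined to {4, 5}, which locks those values in; drop them from Priya, Nate, Liam, Ivy.
Priya's domain is down to {9}, so Priya = 9. So Ivy can't be 9.
Nate must be 7 (only option left). Eliminate 7 elsewhere: Liam.
So Liam = 10.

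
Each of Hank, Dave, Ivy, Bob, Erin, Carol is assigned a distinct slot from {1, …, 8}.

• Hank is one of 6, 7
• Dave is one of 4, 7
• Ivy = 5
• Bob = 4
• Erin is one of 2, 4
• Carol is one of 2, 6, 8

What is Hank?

Ivy must be 5 (only option left).
Bob must be 4 (only option left). Remove 4 from Dave, Erin.
Erin must be 2 (only option left). Eliminate 2 elsewhere: Carol.
Dave must be 7 (only option left). Strike 7 from Hank.
So Hank = 6.

6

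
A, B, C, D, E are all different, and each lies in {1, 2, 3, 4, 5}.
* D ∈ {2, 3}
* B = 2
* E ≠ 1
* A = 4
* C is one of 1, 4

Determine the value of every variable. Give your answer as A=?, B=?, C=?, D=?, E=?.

A=4, B=2, C=1, D=3, E=5

A's domain is down to {4}, so A = 4. So C, E can't be 4.
B has just one choice, so B = 2. Remove 2 from D, E.
C must be 1 (only option left).
D's domain is down to {3}, so D = 3. So E can't be 3.
That leaves E = 5.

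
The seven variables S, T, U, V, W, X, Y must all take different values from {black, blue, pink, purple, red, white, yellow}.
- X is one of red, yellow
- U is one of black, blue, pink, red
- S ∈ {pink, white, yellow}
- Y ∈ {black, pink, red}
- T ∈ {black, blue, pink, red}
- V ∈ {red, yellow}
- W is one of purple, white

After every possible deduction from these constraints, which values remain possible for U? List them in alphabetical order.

black, blue, pink

The 7 variables draw from only 7 values {black, blue, pink, purple, red, white, yellow}, so each is used; only W can be purple, hence W = purple.
The 6 still-open variables together cover exactly {black, blue, pink, red, white, yellow} — 6 values for 6 variables — and white appears only in S's list, so S = white.
V and X between them cover only {red, yellow} — a naked pair. Remove those values from T, U, Y.
No further eliminations apply; U can still be any of black, blue, pink.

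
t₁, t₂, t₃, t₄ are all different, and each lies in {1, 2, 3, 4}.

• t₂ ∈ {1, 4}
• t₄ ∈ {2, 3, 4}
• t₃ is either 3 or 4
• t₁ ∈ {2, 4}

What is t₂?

The 4 variables together cover exactly {1, 2, 3, 4} — 4 values for 4 variables — and 1 appears only in t₂'s list, so t₂ = 1.

1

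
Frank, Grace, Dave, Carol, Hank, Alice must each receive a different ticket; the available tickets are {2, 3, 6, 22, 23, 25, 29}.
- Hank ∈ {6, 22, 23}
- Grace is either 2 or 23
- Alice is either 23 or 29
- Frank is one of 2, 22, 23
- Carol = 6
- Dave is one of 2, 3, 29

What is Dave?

Carol's domain is down to {6}, so Carol = 6. Eliminate 6 elsewhere: Hank.
The 5 still-open variables together cover exactly {2, 3, 22, 23, 29} — 5 values for 5 variables — and 3 appears only in Dave's list, so Dave = 3.

3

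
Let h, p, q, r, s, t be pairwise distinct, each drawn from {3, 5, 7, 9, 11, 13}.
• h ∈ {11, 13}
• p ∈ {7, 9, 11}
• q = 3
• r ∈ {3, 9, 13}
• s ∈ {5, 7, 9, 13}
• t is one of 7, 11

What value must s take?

q's domain is down to {3}, so q = 3. Remove 3 from r.
Among the 5 still-open variables, 5 fits only s (and all 5 values in {5, 7, 9, 11, 13} must be used), so s = 5.

5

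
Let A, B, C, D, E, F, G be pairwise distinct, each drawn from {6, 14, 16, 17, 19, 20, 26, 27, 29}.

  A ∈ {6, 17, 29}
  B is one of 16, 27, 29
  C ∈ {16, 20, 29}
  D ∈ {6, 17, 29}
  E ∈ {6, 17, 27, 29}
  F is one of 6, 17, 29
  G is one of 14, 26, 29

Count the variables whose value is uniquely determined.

3

A, D, F share exactly the 3 values {6, 17, 29}; by pigeonhole those values go to them, so strike 6, 17, 29 from B, C, E, G.
E has just one choice, so E = 27. So B can't be 27.
B has just one choice, so B = 16. Strike 16 from C.
C's domain is down to {20}, so C = 20.
Determined: B=16, C=20, E=27. The other variables each still have more than one consistent value. That makes 3.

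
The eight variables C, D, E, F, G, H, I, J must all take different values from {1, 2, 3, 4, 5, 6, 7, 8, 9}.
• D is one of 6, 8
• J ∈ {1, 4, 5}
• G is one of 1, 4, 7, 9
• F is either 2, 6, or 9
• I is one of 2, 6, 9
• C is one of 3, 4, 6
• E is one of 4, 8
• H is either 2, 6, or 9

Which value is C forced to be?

F, H, I share exactly the 3 values {2, 6, 9}; by pigeonhole those values go to them, so strike 2, 6, 9 from C, D, G.
That leaves D = 8. Strike 8 from E.
E must be 4 (only option left). So C, G, J can't be 4.
So C = 3.

3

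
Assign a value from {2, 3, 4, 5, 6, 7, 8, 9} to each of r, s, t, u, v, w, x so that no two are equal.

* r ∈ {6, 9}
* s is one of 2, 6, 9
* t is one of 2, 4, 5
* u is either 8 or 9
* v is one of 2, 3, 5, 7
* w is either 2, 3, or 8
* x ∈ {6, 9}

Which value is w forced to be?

3

r and x share exactly the 2 values {6, 9}; by pigeonhole those values go to them, so strike 6, 9 from s, u.
s's domain is down to {2}, so s = 2. Remove 2 from t, v, w.
u's domain is down to {8}, so u = 8. Strike 8 from w.
So w = 3.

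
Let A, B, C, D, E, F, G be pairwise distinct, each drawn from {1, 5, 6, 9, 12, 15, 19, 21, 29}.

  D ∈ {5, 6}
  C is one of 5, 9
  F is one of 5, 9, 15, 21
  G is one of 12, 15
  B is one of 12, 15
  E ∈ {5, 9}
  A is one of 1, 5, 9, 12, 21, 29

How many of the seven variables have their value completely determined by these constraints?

2

B and G between them cover only {12, 15} — a naked pair. Remove those values from A, F.
C and E share exactly the 2 values {5, 9}; by pigeonhole those values go to them, so strike 5, 9 from A, D, F.
That leaves D = 6.
F's domain is down to {21}, so F = 21. Strike 21 from A.
Determined: D=6, F=21. The other variables each still have more than one consistent value. That makes 2.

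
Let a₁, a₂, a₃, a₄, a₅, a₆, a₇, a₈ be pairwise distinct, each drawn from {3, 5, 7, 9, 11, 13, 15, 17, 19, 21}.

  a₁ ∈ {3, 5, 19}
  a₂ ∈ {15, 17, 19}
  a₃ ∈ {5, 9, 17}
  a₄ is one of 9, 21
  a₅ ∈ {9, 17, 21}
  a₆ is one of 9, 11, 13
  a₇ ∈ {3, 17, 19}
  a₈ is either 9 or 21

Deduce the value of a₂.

15

a₄ and a₈ between them cover only {9, 21} — a naked pair. Remove those values from a₃, a₅, a₆.
a₅ must be 17 (only option left). Eliminate 17 elsewhere: a₂, a₃, a₇.
a₃'s domain is down to {5}, so a₃ = 5. So a₁ can't be 5.
The 2 variables a₁ and a₇ are confined to {3, 19}, which locks those values in; drop them from a₂.
So a₂ = 15.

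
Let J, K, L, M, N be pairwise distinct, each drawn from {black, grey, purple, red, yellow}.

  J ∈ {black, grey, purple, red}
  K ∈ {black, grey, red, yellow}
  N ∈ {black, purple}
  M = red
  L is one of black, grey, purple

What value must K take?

M's domain is down to {red}, so M = red. So J, K can't be red.
The 4 still-open variables draw from only 4 values {black, grey, purple, yellow}, so each is used; only K can be yellow, hence K = yellow.

yellow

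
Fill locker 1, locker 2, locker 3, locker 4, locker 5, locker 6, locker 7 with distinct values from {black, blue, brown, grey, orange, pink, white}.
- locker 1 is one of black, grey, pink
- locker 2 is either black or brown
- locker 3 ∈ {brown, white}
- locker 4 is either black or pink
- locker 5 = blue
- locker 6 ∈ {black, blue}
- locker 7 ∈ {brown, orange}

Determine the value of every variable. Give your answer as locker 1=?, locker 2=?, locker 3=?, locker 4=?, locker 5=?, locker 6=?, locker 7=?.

locker 5's domain is down to {blue}, so locker 5 = blue. Remove blue from locker 6.
That leaves locker 6 = black. So locker 1, locker 2, locker 4 can't be black.
locker 2 has just one choice, so locker 2 = brown. Remove brown from locker 3, locker 7.
locker 3 has just one choice, so locker 3 = white.
locker 4's domain is down to {pink}, so locker 4 = pink. Eliminate pink elsewhere: locker 1.
That leaves locker 7 = orange.
locker 1 has just one choice, so locker 1 = grey.

locker 1=grey, locker 2=brown, locker 3=white, locker 4=pink, locker 5=blue, locker 6=black, locker 7=orange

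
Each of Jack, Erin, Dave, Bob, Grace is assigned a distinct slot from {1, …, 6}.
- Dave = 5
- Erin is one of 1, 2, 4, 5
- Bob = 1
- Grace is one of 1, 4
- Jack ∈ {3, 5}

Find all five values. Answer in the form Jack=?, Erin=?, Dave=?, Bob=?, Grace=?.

Jack=3, Erin=2, Dave=5, Bob=1, Grace=4

Dave has just one choice, so Dave = 5. Eliminate 5 elsewhere: Jack, Erin.
Bob's domain is down to {1}, so Bob = 1. Strike 1 from Erin, Grace.
That leaves Grace = 4. Strike 4 from Erin.
Jack must be 3 (only option left).
Erin has just one choice, so Erin = 2.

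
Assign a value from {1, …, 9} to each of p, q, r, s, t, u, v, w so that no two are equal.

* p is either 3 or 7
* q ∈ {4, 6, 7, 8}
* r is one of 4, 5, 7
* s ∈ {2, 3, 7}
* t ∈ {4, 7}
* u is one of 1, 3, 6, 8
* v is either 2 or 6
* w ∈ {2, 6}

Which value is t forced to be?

The 8 variables draw from only 8 values {1, 2, 3, 4, 5, 6, 7, 8}, so each is used; only u can be 1, hence u = 1.
Among the 7 still-open variables, 5 fits only r (and all 7 values in {2, 3, 4, 5, 6, 7, 8} must be used), so r = 5.
Among the 6 still-open variables, 8 fits only q (and all 6 values in {2, 3, 4, 6, 7, 8} must be used), so q = 8.
Among the 5 still-open variables, 4 fits only t (and all 5 values in {2, 3, 4, 6, 7} must be used), so t = 4.

4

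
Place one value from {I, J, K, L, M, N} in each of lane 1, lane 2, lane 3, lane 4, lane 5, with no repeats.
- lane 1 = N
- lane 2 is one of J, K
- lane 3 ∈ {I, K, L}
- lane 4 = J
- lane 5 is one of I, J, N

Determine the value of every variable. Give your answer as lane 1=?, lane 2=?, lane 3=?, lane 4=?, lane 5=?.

lane 1=N, lane 2=K, lane 3=L, lane 4=J, lane 5=I

lane 1's domain is down to {N}, so lane 1 = N. Eliminate N elsewhere: lane 5.
lane 4 has just one choice, so lane 4 = J. Eliminate J elsewhere: lane 2, lane 5.
lane 5's domain is down to {I}, so lane 5 = I. So lane 3 can't be I.
That leaves lane 2 = K. So lane 3 can't be K.
lane 3 has just one choice, so lane 3 = L.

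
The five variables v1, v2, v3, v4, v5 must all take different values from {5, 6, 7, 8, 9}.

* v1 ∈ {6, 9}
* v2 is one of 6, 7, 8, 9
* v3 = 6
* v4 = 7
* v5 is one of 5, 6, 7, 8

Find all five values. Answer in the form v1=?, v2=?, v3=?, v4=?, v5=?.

v1=9, v2=8, v3=6, v4=7, v5=5

v3's domain is down to {6}, so v3 = 6. So v1, v2, v5 can't be 6.
That leaves v4 = 7. Remove 7 from v2, v5.
That leaves v1 = 9. Strike 9 from v2.
That leaves v2 = 8. Remove 8 from v5.
v5's domain is down to {5}, so v5 = 5.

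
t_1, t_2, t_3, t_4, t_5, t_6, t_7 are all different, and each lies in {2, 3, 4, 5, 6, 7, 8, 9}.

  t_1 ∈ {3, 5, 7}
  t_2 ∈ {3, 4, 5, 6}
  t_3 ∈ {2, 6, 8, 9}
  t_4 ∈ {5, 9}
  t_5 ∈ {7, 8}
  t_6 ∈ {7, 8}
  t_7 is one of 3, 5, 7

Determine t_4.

t_5 and t_6 share exactly the 2 values {7, 8}; by pigeonhole those values go to them, so strike 7, 8 from t_1, t_3, t_7.
t_1 and t_7 share exactly the 2 values {3, 5}; by pigeonhole those values go to them, so strike 3, 5 from t_2, t_4.
So t_4 = 9.

9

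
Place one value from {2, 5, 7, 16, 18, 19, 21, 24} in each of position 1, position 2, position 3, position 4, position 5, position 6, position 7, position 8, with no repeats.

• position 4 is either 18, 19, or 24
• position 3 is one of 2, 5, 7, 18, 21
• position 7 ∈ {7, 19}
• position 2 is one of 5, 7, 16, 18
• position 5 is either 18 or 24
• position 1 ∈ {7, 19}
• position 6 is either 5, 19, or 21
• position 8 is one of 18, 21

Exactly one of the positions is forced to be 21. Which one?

Among the 8 variables, 2 fits only position 3 (and all 8 values in {2, 5, 7, 16, 18, 19, 21, 24} must be used), so position 3 = 2.
The 7 still-open variables together cover exactly {5, 7, 16, 18, 19, 21, 24} — 7 values for 7 variables — and 16 appears only in position 2's list, so position 2 = 16.
Among the 6 still-open variables, 5 fits only position 6 (and all 6 values in {5, 7, 18, 19, 21, 24} must be used), so position 6 = 5.
Among the 5 still-open variables, 21 fits only position 8 (and all 5 values in {7, 18, 19, 21, 24} must be used), so position 8 = 21.

position 8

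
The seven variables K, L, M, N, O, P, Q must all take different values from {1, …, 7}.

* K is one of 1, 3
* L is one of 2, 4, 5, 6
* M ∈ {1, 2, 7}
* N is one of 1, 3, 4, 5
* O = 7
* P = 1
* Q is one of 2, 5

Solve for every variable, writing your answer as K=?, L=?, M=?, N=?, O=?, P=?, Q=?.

K=3, L=6, M=2, N=4, O=7, P=1, Q=5

O must be 7 (only option left). Remove 7 from M.
P has just one choice, so P = 1. Strike 1 from K, M, N.
K must be 3 (only option left). So N can't be 3.
M must be 2 (only option left). Remove 2 from L, Q.
Q has just one choice, so Q = 5. Remove 5 from L, N.
That leaves N = 4. So L can't be 4.
L's domain is down to {6}, so L = 6.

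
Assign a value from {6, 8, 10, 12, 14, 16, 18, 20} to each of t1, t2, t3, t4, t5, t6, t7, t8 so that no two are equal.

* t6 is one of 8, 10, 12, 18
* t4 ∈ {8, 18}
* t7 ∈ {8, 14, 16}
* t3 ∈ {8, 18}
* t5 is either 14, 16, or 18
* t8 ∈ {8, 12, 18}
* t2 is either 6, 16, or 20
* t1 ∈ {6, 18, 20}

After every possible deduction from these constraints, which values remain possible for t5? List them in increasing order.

14, 16

The 8 variables together cover exactly {6, 8, 10, 12, 14, 16, 18, 20} — 8 values for 8 variables — and 10 appears only in t6's list, so t6 = 10.
The 7 still-open variables together cover exactly {6, 8, 12, 14, 16, 18, 20} — 7 values for 7 variables — and 12 appears only in t8's list, so t8 = 12.
The 2 variables t3 and t4 are confined to {8, 18}, which locks those values in; drop them from t1, t5, t7.
t5 and t7 between them cover only {14, 16} — a naked pair. Remove those values from t2.
No further eliminations apply; t5 can still be any of 14, 16.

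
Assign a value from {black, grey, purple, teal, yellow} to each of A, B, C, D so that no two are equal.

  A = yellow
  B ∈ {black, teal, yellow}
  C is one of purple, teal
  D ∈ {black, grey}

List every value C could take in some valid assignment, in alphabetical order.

A must be yellow (only option left). Strike yellow from B.
No further eliminations apply; C can still be any of purple, teal.

purple, teal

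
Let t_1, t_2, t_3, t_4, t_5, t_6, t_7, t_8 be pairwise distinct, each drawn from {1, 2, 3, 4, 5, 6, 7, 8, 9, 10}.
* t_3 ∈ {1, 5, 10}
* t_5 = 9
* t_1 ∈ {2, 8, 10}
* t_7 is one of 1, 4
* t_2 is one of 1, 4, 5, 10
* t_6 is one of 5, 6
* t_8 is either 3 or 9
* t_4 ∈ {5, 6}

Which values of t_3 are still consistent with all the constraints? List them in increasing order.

1, 10

t_5's domain is down to {9}, so t_5 = 9. Remove 9 from t_8.
t_8 must be 3 (only option left).
The 2 variables t_4 and t_6 are confined to {5, 6}, which locks those values in; drop them from t_2, t_3.
t_2, t_3, t_7 share exactly the 3 values {1, 4, 10}; by pigeonhole those values go to them, so strike 1, 4, 10 from t_1.
No further eliminations apply; t_3 can still be any of 1, 10.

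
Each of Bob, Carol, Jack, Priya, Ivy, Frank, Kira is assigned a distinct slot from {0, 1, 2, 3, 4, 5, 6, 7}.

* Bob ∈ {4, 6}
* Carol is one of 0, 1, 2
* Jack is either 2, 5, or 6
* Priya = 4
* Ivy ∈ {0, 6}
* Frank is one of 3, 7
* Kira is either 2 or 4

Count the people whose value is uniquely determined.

6

Priya must be 4 (only option left). Remove 4 from Bob, Kira.
That leaves Kira = 2. Remove 2 from Carol, Jack.
Bob has just one choice, so Bob = 6. Remove 6 from Jack, Ivy.
Jack must be 5 (only option left).
Ivy's domain is down to {0}, so Ivy = 0. Strike 0 from Carol.
Carol must be 1 (only option left).
Determined: Bob=6, Carol=1, Jack=5, Priya=4, Ivy=0, Kira=2. The other people each still have more than one consistent value. That makes 6.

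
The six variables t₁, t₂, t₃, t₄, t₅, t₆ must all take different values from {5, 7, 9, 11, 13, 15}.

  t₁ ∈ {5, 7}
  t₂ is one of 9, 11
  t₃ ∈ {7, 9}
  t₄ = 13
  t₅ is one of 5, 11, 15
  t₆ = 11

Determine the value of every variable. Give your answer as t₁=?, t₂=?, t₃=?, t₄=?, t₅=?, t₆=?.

t₄ must be 13 (only option left).
t₆ must be 11 (only option left). So t₂, t₅ can't be 11.
t₂ has just one choice, so t₂ = 9. Eliminate 9 elsewhere: t₃.
That leaves t₃ = 7. So t₁ can't be 7.
t₁'s domain is down to {5}, so t₁ = 5. So t₅ can't be 5.
t₅ must be 15 (only option left).

t₁=5, t₂=9, t₃=7, t₄=13, t₅=15, t₆=11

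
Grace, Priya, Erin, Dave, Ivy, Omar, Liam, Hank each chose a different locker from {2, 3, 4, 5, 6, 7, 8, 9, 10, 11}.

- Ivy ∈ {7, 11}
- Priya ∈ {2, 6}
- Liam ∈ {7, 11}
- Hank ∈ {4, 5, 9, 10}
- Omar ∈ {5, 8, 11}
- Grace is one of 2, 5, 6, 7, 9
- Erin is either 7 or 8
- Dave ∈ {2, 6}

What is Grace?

9

Priya and Dave between them cover only {2, 6} — a naked pair. Remove those values from Grace.
Ivy and Liam between them cover only {7, 11} — a naked pair. Remove those values from Grace, Erin, Omar.
Erin must be 8 (only option left). Strike 8 from Omar.
That leaves Omar = 5. Remove 5 from Grace, Hank.
So Grace = 9.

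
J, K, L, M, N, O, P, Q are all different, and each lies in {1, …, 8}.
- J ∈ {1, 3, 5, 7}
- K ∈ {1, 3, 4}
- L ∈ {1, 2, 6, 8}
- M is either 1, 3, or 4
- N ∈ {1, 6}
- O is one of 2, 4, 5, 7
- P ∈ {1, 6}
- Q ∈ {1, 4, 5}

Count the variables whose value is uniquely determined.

The 8 variables draw from only 8 values {1, 2, 3, 4, 5, 6, 7, 8}, so each is used; only L can be 8, hence L = 8.
The 7 still-open variables draw from only 7 values {1, 2, 3, 4, 5, 6, 7}, so each is used; only O can be 2, hence O = 2.
Among the 6 still-open variables, 7 fits only J (and all 6 values in {1, 3, 4, 5, 6, 7} must be used), so J = 7.
Among the 5 still-open variables, 5 fits only Q (and all 5 values in {1, 3, 4, 5, 6} must be used), so Q = 5.
N and P between them cover only {1, 6} — a naked pair. Remove those values from K, M.
Determined: J=7, L=8, O=2, Q=5. The other variables each still have more than one consistent value. That makes 4.

4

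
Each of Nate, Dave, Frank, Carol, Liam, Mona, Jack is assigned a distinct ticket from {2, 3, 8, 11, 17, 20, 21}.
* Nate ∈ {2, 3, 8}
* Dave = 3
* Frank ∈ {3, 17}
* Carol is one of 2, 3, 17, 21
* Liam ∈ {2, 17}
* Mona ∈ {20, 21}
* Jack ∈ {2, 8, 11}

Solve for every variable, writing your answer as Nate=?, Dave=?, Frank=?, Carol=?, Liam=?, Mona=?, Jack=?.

Nate=8, Dave=3, Frank=17, Carol=21, Liam=2, Mona=20, Jack=11

Dave has just one choice, so Dave = 3. Remove 3 from Nate, Frank, Carol.
That leaves Frank = 17. So Carol, Liam can't be 17.
That leaves Liam = 2. Remove 2 from Nate, Carol, Jack.
Nate must be 8 (only option left). Strike 8 from Jack.
Carol has just one choice, so Carol = 21. Strike 21 from Mona.
Mona has just one choice, so Mona = 20.
That leaves Jack = 11.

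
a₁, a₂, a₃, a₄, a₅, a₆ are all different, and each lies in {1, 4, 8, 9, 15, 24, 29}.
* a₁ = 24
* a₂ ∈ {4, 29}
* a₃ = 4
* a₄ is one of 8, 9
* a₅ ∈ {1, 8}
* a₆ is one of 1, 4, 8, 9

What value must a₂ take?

29

a₁'s domain is down to {24}, so a₁ = 24.
a₃'s domain is down to {4}, so a₃ = 4. So a₂, a₆ can't be 4.
So a₂ = 29.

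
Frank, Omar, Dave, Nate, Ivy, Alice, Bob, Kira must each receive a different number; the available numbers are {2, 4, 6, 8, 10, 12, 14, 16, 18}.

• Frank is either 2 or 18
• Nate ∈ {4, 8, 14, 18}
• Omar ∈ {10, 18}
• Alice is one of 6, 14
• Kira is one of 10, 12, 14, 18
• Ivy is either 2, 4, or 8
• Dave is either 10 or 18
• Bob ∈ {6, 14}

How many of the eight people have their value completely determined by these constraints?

2

The 8 variables together cover exactly {2, 4, 6, 8, 10, 12, 14, 18} — 8 values for 8 variables — and 12 appears only in Kira's list, so Kira = 12.
Omar and Dave share exactly the 2 values {10, 18}; by pigeonhole those values go to them, so strike 10, 18 from Frank, Nate.
Frank has just one choice, so Frank = 2. Strike 2 from Ivy.
The 2 variables Alice and Bob are confined to {6, 14}, which locks those values in; drop them from Nate.
Determined: Frank=2, Kira=12. The other people each still have more than one consistent value. That makes 2.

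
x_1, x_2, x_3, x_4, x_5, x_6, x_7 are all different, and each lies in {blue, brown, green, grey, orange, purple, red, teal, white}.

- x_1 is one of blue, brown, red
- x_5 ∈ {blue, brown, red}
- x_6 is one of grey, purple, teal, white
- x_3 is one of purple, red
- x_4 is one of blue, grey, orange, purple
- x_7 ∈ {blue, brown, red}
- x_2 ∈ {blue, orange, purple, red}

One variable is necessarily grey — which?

x_1, x_5, x_7 share exactly the 3 values {blue, brown, red}; by pigeonhole those values go to them, so strike blue, brown, red from x_2, x_3, x_4.
That leaves x_3 = purple. Eliminate purple elsewhere: x_2, x_4, x_6.
That leaves x_2 = orange. So x_4 can't be orange.
So grey goes to x_4.

x_4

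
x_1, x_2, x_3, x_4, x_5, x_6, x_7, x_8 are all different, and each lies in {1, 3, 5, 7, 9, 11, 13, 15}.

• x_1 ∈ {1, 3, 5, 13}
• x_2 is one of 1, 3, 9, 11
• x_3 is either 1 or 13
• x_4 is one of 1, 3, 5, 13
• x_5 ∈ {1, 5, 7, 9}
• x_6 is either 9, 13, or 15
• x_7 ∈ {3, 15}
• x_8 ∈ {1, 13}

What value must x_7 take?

The 8 variables together cover exactly {1, 3, 5, 7, 9, 11, 13, 15} — 8 values for 8 variables — and 7 appears only in x_5's list, so x_5 = 7.
The 7 still-open variables together cover exactly {1, 3, 5, 9, 11, 13, 15} — 7 values for 7 variables — and 11 appears only in x_2's list, so x_2 = 11.
Among the 6 still-open variables, 9 fits only x_6 (and all 6 values in {1, 3, 5, 9, 13, 15} must be used), so x_6 = 9.
The 5 still-open variables draw from only 5 values {1, 3, 5, 13, 15}, so each is used; only x_7 can be 15, hence x_7 = 15.

15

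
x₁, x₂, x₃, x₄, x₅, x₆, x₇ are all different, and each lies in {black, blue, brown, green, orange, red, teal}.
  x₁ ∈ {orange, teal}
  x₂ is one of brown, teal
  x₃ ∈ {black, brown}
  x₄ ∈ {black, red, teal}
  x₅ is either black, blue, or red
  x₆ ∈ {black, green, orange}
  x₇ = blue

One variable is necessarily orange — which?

x₇'s domain is down to {blue}, so x₇ = blue. Remove blue from x₅.
Among the 6 still-open variables, green fits only x₆ (and all 6 values in {black, brown, green, orange, red, teal} must be used), so x₆ = green.
Among the 5 still-open variables, orange fits only x₁ (and all 5 values in {black, brown, orange, red, teal} must be used), so x₁ = orange.

x₁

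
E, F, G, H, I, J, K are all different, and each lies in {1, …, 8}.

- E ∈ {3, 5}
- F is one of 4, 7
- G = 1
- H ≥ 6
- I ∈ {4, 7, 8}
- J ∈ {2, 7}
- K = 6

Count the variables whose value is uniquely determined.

G's domain is down to {1}, so G = 1.
K has just one choice, so K = 6. So H can't be 6.
The 3 variables F, H, I are confined to {4, 7, 8}, which locks those values in; drop them from J.
J must be 2 (only option left).
Determined: G=1, J=2, K=6. The other variables each still have more than one consistent value. That makes 3.

3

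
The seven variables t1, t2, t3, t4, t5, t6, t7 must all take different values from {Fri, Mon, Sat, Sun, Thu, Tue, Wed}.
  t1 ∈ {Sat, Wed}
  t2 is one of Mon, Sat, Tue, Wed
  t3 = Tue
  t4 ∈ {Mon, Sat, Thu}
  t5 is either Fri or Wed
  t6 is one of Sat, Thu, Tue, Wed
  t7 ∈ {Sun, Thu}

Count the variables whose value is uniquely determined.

t3 must be Tue (only option left). Strike Tue from t2, t6.
The 6 still-open variables together cover exactly {Fri, Mon, Sat, Sun, Thu, Wed} — 6 values for 6 variables — and Fri appears only in t5's list, so t5 = Fri.
The 5 still-open variables together cover exactly {Mon, Sat, Sun, Thu, Wed} — 5 values for 5 variables — and Sun appears only in t7's list, so t7 = Sun.
Determined: t3=Tue, t5=Fri, t7=Sun. The other variables each still have more than one consistent value. That makes 3.

3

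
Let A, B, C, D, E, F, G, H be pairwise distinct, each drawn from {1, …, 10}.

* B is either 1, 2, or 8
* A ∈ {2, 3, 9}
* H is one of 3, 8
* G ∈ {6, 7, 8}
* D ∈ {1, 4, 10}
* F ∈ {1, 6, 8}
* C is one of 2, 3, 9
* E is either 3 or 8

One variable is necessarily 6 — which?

F

E and H share exactly the 2 values {3, 8}; by pigeonhole those values go to them, so strike 3, 8 from A, B, C, F, G.
A and C share exactly the 2 values {2, 9}; by pigeonhole those values go to them, so strike 2, 9 from B.
B must be 1 (only option left). Eliminate 1 elsewhere: D, F.
So 6 goes to F.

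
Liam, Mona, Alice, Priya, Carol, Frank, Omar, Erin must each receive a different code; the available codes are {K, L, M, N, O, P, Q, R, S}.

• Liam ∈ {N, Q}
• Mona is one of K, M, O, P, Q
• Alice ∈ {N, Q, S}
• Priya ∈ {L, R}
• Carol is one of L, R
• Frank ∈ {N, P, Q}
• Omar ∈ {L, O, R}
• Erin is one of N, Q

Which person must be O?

Omar

Liam and Erin share exactly the 2 values {N, Q}; by pigeonhole those values go to them, so strike N, Q from Mona, Alice, Frank.
Alice has just one choice, so Alice = S.
Frank must be P (only option left). So Mona can't be P.
The 2 variables Priya and Carol are confined to {L, R}, which locks those values in; drop them from Omar.
So O goes to Omar.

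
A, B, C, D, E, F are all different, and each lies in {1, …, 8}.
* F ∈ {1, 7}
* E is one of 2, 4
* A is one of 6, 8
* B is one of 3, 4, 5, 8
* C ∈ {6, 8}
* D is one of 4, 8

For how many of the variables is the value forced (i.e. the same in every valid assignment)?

The 2 variables A and C are confined to {6, 8}, which locks those values in; drop them from B, D.
That leaves D = 4. Remove 4 from B, E.
E's domain is down to {2}, so E = 2.
Determined: D=4, E=2. The other variables each still have more than one consistent value. That makes 2.

2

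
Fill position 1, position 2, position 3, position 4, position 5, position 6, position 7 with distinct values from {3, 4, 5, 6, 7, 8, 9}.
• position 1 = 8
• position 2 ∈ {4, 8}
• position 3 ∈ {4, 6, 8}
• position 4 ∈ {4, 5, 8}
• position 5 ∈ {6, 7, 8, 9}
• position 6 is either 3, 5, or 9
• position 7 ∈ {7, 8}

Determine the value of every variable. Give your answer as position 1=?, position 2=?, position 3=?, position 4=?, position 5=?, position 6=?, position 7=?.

position 1 has just one choice, so position 1 = 8. Eliminate 8 elsewhere: position 2, position 3, position 4, position 5, position 7.
position 2 must be 4 (only option left). Strike 4 from position 3, position 4.
position 3's domain is down to {6}, so position 3 = 6. Strike 6 from position 5.
position 4 has just one choice, so position 4 = 5. Remove 5 from position 6.
position 7's domain is down to {7}, so position 7 = 7. Strike 7 from position 5.
position 5's domain is down to {9}, so position 5 = 9. Eliminate 9 elsewhere: position 6.
position 6 must be 3 (only option left).

position 1=8, position 2=4, position 3=6, position 4=5, position 5=9, position 6=3, position 7=7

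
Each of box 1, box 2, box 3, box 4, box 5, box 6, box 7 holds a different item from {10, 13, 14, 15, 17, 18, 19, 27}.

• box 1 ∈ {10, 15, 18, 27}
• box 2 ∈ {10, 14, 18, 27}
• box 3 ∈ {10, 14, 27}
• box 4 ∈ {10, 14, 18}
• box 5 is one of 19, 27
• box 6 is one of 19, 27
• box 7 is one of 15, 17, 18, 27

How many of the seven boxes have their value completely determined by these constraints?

The 7 variables together cover exactly {10, 14, 15, 17, 18, 19, 27} — 7 values for 7 variables — and 17 appears only in box 7's list, so box 7 = 17.
Among the 6 still-open variables, 15 fits only box 1 (and all 6 values in {10, 14, 15, 18, 19, 27} must be used), so box 1 = 15.
The 2 variables box 5 and box 6 are confined to {19, 27}, which locks those values in; drop them from box 2, box 3.
Determined: box 1=15, box 7=17. The other boxes each still have more than one consistent value. That makes 2.

2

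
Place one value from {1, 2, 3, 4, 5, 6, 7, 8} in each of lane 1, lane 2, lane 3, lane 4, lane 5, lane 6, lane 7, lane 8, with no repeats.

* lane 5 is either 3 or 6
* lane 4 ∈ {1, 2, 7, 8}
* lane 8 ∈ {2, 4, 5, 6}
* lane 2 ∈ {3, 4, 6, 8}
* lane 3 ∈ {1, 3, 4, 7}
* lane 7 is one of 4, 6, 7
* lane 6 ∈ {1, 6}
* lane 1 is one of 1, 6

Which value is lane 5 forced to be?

3

The 8 variables draw from only 8 values {1, 2, 3, 4, 5, 6, 7, 8}, so each is used; only lane 8 can be 5, hence lane 8 = 5.
Among the 7 still-open variables, 2 fits only lane 4 (and all 7 values in {1, 2, 3, 4, 6, 7, 8} must be used), so lane 4 = 2.
The 6 still-open variables together cover exactly {1, 3, 4, 6, 7, 8} — 6 values for 6 variables — and 8 appears only in lane 2's list, so lane 2 = 8.
lane 1 and lane 6 share exactly the 2 values {1, 6}; by pigeonhole those values go to them, so strike 1, 6 from lane 3, lane 5, lane 7.
So lane 5 = 3.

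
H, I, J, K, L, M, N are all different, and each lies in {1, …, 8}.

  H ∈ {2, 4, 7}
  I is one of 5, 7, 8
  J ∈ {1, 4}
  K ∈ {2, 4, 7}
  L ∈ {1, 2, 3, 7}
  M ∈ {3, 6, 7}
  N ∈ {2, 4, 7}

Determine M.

6

The 3 variables H, K, N are confined to {2, 4, 7}, which locks those values in; drop them from I, J, L, M.
That leaves J = 1. So L can't be 1.
L must be 3 (only option left). Strike 3 from M.
So M = 6.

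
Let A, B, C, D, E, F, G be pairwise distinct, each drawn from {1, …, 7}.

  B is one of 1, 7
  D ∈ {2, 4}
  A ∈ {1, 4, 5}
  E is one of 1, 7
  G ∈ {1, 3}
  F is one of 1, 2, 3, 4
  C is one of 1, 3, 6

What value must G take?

3

The 7 variables draw from only 7 values {1, 2, 3, 4, 5, 6, 7}, so each is used; only A can be 5, hence A = 5.
The 6 still-open variables draw from only 6 values {1, 2, 3, 4, 6, 7}, so each is used; only C can be 6, hence C = 6.
B and E between them cover only {1, 7} — a naked pair. Remove those values from F, G.
So G = 3.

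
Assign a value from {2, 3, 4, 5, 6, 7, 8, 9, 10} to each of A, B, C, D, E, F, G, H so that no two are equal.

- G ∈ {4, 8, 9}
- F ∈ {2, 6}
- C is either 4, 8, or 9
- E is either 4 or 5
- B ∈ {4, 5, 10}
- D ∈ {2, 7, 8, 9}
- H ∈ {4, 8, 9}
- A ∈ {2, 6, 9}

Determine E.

5

Among the 8 variables, 7 fits only D (and all 8 values in {2, 4, 5, 6, 7, 8, 9, 10} must be used), so D = 7.
The 7 still-open variables together cover exactly {2, 4, 5, 6, 8, 9, 10} — 7 values for 7 variables — and 10 appears only in B's list, so B = 10.
The 6 still-open variables together cover exactly {2, 4, 5, 6, 8, 9} — 6 values for 6 variables — and 5 appears only in E's list, so E = 5.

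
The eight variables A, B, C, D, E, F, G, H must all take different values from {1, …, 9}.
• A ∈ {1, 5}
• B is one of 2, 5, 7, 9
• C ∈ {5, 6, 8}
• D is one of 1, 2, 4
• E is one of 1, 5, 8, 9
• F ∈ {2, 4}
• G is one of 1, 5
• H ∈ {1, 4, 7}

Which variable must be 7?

H

The 8 variables draw from only 8 values {1, 2, 4, 5, 6, 7, 8, 9}, so each is used; only C can be 6, hence C = 6.
The 7 still-open variables together cover exactly {1, 2, 4, 5, 7, 8, 9} — 7 values for 7 variables — and 8 appears only in E's list, so E = 8.
The 6 still-open variables draw from only 6 values {1, 2, 4, 5, 7, 9}, so each is used; only B can be 9, hence B = 9.
Among the 5 still-open variables, 7 fits only H (and all 5 values in {1, 2, 4, 5, 7} must be used), so H = 7.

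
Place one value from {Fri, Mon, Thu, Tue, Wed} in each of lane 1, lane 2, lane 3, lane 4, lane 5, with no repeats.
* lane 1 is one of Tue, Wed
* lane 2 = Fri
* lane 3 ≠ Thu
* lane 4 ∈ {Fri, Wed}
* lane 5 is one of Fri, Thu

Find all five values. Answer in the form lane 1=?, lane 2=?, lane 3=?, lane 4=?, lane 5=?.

lane 2 must be Fri (only option left). Eliminate Fri elsewhere: lane 3, lane 4, lane 5.
lane 4 has just one choice, so lane 4 = Wed. Remove Wed from lane 1, lane 3.
lane 5 must be Thu (only option left).
That leaves lane 1 = Tue. Strike Tue from lane 3.
lane 3's domain is down to {Mon}, so lane 3 = Mon.

lane 1=Tue, lane 2=Fri, lane 3=Mon, lane 4=Wed, lane 5=Thu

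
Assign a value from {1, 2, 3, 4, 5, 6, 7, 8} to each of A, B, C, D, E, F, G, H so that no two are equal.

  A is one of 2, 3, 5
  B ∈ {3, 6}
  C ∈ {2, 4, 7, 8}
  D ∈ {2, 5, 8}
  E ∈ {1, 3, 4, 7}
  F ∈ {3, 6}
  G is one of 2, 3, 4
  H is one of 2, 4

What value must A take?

5

Among the 8 variables, 1 fits only E (and all 8 values in {1, 2, 3, 4, 5, 6, 7, 8} must be used), so E = 1.
Among the 7 still-open variables, 7 fits only C (and all 7 values in {2, 3, 4, 5, 6, 7, 8} must be used), so C = 7.
Among the 6 still-open variables, 8 fits only D (and all 6 values in {2, 3, 4, 5, 6, 8} must be used), so D = 8.
Among the 5 still-open variables, 5 fits only A (and all 5 values in {2, 3, 4, 5, 6} must be used), so A = 5.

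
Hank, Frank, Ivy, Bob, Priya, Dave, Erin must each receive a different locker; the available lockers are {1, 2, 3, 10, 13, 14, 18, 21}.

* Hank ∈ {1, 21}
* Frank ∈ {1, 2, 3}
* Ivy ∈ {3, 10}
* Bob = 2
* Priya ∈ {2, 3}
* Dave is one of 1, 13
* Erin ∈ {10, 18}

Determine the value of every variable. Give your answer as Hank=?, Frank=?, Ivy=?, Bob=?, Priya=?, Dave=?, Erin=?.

Hank=21, Frank=1, Ivy=10, Bob=2, Priya=3, Dave=13, Erin=18

Bob has just one choice, so Bob = 2. Remove 2 from Frank, Priya.
Priya has just one choice, so Priya = 3. Remove 3 from Frank, Ivy.
Frank must be 1 (only option left). Eliminate 1 elsewhere: Hank, Dave.
Ivy must be 10 (only option left). Strike 10 from Erin.
That leaves Dave = 13.
Erin's domain is down to {18}, so Erin = 18.
Hank's domain is down to {21}, so Hank = 21.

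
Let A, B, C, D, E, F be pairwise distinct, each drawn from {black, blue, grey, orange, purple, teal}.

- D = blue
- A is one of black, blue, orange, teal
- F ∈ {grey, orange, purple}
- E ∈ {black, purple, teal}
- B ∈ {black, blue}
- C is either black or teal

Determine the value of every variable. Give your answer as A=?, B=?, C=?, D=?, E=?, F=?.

D must be blue (only option left). So A, B can't be blue.
B's domain is down to {black}, so B = black. Strike black from A, C, E.
That leaves C = teal. Eliminate teal elsewhere: A, E.
E has just one choice, so E = purple. Strike purple from F.
A's domain is down to {orange}, so A = orange. Eliminate orange elsewhere: F.
F's domain is down to {grey}, so F = grey.

A=orange, B=black, C=teal, D=blue, E=purple, F=grey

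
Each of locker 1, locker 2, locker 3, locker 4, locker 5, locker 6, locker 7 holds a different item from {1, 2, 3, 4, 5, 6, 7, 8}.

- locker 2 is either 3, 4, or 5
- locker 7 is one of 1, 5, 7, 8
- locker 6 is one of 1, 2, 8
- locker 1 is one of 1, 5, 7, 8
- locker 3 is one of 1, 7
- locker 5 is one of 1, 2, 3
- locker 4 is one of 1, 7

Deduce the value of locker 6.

2

The 7 variables draw from only 7 values {1, 2, 3, 4, 5, 7, 8}, so each is used; only locker 2 can be 4, hence locker 2 = 4.
Among the 6 still-open variables, 3 fits only locker 5 (and all 6 values in {1, 2, 3, 5, 7, 8} must be used), so locker 5 = 3.
Among the 5 still-open variables, 2 fits only locker 6 (and all 5 values in {1, 2, 5, 7, 8} must be used), so locker 6 = 2.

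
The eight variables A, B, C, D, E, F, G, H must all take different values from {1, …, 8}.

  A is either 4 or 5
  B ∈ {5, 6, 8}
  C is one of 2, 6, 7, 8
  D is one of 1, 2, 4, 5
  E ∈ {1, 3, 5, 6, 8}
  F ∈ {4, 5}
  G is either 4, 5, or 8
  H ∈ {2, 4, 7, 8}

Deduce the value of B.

6

The 8 variables together cover exactly {1, 2, 3, 4, 5, 6, 7, 8} — 8 values for 8 variables — and 3 appears only in E's list, so E = 3.
The 7 still-open variables draw from only 7 values {1, 2, 4, 5, 6, 7, 8}, so each is used; only D can be 1, hence D = 1.
A and F share exactly the 2 values {4, 5}; by pigeonhole those values go to them, so strike 4, 5 from B, G, H.
G must be 8 (only option left). Remove 8 from B, C, H.
So B = 6.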